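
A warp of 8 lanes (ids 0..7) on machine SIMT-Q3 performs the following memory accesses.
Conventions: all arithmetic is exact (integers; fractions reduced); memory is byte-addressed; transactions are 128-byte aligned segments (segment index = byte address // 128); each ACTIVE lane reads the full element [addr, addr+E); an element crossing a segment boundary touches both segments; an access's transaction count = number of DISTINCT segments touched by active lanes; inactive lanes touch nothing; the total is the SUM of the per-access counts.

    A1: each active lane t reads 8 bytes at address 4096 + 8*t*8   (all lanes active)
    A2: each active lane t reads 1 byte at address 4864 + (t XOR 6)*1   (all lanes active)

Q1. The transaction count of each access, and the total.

A1: 4 transactions
A2: 1 transaction

Answer: 4,1; total 5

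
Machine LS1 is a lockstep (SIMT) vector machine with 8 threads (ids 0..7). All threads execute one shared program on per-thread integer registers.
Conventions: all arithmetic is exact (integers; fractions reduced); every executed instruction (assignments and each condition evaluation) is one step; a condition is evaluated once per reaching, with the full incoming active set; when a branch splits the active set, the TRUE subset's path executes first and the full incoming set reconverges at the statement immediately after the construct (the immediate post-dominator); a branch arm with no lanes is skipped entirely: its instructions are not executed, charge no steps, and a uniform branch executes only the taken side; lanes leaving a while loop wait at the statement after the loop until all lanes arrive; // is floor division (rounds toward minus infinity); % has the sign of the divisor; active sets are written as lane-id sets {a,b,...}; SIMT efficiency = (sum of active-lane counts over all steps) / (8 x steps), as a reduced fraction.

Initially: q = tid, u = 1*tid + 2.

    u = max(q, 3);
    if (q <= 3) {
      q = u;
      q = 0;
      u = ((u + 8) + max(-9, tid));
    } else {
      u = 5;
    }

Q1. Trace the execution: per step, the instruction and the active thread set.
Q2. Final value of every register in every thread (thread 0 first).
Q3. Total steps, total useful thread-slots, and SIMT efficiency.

step 0: u <- max(q, 3)               {0,1,2,3,4,5,6,7}
step 1: eval (q <= 3)                {0,1,2,3,4,5,6,7}
step 2: q <- u                       {0,1,2,3}
step 3: q <- 0                       {0,1,2,3}
step 4: u <- ((u + 8) + max(-9, tid)) {0,1,2,3}
step 5: u <- 5                       {4,5,6,7}

Answer: 6 steps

q: 0,0,0,0,4,5,6,7
u: 11,12,13,14,5,5,5,5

steps = 6; useful = 32; efficiency = 32/48 = 2/3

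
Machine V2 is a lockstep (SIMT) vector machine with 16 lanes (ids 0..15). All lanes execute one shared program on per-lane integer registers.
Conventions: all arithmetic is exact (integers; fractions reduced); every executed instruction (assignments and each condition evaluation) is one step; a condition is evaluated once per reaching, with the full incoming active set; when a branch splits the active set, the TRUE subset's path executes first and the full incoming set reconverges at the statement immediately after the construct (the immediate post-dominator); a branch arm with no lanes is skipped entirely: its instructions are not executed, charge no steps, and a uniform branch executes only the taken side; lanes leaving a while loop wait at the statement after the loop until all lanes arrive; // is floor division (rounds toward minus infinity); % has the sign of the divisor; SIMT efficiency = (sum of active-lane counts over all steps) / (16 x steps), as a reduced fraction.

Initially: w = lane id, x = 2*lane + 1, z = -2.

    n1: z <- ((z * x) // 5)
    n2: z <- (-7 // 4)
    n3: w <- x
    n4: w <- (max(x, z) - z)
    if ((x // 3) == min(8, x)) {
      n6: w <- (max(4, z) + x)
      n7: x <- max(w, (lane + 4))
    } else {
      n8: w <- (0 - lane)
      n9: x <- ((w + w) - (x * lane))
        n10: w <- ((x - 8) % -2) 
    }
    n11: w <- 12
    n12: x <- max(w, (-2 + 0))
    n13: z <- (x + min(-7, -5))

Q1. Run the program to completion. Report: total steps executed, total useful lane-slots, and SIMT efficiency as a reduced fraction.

Answer: 13 steps, 175 useful, 175/208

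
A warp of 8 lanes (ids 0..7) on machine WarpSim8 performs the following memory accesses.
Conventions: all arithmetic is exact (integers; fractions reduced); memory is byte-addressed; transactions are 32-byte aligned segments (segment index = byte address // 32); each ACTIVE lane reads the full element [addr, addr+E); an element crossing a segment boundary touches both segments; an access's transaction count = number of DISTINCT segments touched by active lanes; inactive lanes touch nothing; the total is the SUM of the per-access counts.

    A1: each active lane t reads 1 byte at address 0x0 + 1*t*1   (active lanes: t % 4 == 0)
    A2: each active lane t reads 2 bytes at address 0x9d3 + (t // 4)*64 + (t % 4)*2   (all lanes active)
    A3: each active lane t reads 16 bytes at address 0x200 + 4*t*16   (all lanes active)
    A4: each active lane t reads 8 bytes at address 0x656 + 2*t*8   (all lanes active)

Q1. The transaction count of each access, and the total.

A1: 1 transaction
A2: 2 transactions
A3: 8 transactions
A4: 5 transactions

Answer: 1,2,8,5; total 16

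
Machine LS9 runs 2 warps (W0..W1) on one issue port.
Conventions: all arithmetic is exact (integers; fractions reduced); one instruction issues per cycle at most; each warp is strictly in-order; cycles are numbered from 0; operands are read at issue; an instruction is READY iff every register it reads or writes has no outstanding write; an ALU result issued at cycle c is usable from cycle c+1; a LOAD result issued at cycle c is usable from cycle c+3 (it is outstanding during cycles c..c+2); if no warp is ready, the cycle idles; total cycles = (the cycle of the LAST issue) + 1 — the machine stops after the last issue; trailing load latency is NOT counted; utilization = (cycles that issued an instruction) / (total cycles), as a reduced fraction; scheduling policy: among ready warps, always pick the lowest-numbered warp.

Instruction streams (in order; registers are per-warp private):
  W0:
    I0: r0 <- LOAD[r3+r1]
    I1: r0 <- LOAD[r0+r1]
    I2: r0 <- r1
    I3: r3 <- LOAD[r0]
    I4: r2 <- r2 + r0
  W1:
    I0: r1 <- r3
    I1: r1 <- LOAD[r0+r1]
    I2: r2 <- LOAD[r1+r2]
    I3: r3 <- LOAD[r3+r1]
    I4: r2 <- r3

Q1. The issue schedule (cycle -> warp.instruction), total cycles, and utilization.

cycle 0: W0.I0
cycle 1: W1.I0
cycle 2: W1.I1
cycle 3: W0.I1
cycle 4: idle
cycle 5: W1.I2
cycle 6: W0.I2
cycle 7: W0.I3
cycle 8: W0.I4
cycle 9: W1.I3
cycle 10: idle
cycle 11: idle
cycle 12: W1.I4

Answer: 13 cycles, utilization 10/13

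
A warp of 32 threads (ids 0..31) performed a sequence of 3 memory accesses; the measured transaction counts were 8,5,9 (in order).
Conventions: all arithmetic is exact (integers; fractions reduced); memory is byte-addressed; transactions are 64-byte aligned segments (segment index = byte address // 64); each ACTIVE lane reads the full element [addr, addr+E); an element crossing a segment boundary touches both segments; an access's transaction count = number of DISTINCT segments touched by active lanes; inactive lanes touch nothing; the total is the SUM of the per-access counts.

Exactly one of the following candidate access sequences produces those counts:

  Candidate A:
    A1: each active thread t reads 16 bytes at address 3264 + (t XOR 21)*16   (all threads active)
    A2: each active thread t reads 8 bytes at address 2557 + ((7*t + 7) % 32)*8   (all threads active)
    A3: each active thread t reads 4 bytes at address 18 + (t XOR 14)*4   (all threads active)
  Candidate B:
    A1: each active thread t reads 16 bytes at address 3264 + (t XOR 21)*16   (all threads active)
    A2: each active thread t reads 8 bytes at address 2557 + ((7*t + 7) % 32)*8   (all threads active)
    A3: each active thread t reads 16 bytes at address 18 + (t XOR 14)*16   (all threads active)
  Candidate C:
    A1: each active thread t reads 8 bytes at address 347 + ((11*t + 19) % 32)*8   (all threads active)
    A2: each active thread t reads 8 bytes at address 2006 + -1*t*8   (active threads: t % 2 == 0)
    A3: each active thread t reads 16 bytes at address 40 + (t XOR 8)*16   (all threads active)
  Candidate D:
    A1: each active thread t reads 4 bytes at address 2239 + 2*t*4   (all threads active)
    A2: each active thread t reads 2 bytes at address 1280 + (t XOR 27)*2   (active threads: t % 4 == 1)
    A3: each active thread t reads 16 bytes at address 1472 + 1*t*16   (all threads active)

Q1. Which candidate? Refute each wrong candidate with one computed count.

A: A3 gives 3 transactions, not 9
C: A1 gives 5 transactions, not 8
D: A1 gives 5 transactions, not 8
B: all counts match (8,5,9)

Answer: B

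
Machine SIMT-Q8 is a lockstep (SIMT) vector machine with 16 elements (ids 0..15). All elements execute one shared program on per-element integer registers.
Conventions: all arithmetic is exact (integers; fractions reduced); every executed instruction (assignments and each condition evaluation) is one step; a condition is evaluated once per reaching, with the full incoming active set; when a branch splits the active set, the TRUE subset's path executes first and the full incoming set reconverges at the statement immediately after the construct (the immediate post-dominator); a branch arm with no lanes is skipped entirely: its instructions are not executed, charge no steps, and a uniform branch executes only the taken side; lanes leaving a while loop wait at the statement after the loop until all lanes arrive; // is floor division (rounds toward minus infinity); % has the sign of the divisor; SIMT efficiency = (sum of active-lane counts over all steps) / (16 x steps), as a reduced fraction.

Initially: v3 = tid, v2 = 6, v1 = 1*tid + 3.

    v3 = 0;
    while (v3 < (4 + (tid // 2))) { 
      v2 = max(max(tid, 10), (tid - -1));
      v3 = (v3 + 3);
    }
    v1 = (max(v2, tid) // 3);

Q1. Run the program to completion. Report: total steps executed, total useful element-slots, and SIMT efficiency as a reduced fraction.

Answer: 15 steps, 186 useful, 31/40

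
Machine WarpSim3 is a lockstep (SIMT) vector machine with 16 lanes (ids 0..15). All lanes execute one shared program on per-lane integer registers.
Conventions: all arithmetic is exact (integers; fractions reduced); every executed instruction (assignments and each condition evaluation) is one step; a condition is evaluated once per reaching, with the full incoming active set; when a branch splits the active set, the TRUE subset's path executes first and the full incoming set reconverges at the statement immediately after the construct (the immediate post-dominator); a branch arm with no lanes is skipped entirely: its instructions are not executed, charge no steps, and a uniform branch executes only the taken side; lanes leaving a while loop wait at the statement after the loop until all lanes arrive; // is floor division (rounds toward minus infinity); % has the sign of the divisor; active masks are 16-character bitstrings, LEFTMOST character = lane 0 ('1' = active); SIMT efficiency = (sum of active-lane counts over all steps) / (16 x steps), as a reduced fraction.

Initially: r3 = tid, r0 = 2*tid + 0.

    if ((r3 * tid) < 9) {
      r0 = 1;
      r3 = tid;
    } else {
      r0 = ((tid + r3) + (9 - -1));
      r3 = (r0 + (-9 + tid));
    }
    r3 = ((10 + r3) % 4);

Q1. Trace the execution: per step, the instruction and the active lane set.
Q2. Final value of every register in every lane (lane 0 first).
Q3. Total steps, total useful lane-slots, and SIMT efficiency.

step 0: eval ((r3 * tid) < 9)        1111111111111111
step 1: r0 <- 1                      1110000000000000
step 2: r3 <- tid                    1110000000000000
step 3: r0 <- ((tid + r3) + (9 - -1)) 0001111111111111
step 4: r3 <- (r0 + (-9 + tid))      0001111111111111
step 5: r3 <- ((10 + r3) % 4)        1111111111111111

Answer: 6 steps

r3: 2,3,0,0,3,2,1,0,3,2,1,0,3,2,1,0
r0: 1,1,1,16,18,20,22,24,26,28,30,32,34,36,38,40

steps = 6; useful = 64; efficiency = 64/96 = 2/3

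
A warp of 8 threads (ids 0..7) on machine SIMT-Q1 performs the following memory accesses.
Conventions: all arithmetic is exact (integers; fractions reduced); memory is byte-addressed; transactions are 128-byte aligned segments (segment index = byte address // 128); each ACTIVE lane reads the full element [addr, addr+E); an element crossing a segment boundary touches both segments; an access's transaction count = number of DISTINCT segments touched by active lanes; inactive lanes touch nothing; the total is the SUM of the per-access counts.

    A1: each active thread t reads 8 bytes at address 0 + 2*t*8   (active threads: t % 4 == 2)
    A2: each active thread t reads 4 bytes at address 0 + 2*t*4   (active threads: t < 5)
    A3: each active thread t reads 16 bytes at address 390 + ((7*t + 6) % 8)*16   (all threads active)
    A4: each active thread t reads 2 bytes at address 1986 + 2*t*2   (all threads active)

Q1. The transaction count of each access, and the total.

A1: 1 transaction
A2: 1 transaction
A3: 2 transactions
A4: 1 transaction

Answer: 1,1,2,1; total 5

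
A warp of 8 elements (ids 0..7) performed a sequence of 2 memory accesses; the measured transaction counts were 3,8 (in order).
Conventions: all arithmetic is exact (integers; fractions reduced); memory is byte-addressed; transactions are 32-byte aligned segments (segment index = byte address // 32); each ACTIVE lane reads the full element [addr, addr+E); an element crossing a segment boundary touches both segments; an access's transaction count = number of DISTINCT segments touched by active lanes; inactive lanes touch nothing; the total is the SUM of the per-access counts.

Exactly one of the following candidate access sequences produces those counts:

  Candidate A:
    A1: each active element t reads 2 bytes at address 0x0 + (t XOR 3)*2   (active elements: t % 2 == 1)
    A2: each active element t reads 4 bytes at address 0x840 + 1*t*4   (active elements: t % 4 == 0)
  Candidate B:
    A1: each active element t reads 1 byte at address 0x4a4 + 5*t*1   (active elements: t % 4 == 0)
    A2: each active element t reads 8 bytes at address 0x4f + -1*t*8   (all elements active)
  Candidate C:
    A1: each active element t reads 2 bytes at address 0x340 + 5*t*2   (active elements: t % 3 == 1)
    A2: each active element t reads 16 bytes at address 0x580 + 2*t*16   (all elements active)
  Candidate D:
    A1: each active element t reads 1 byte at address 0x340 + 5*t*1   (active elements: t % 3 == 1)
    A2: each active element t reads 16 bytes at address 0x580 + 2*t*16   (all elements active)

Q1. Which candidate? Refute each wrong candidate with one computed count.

A: A1 gives 1 transaction, not 3
B: A1 gives 1 transaction, not 3
D: A1 gives 2 transactions, not 3
C: all counts match (3,8)

Answer: C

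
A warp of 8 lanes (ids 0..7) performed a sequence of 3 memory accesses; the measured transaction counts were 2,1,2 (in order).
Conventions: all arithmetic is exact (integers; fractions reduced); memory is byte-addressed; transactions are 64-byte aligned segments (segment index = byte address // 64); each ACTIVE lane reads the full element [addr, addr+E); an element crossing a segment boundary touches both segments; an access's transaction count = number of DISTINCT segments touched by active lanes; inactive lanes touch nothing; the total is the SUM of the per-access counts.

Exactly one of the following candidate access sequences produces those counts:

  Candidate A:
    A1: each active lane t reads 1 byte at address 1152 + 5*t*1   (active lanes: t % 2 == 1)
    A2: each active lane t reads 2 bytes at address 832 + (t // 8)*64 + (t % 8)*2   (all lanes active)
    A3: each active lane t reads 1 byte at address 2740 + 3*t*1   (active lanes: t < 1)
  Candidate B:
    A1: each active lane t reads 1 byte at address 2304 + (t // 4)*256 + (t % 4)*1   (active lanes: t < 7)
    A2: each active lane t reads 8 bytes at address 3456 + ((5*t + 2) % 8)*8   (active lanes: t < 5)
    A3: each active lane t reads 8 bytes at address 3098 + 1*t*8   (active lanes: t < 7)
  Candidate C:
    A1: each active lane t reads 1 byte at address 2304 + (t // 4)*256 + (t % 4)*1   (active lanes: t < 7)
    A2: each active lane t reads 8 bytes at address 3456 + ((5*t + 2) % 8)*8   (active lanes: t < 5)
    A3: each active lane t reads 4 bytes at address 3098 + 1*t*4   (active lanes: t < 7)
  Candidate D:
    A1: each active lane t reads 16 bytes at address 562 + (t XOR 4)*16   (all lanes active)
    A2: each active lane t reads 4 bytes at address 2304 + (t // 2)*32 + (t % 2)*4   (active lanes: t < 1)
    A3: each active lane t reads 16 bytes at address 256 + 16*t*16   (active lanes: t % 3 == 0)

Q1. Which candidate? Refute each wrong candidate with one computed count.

A: A1 gives 1 transaction, not 2
C: A3 gives 1 transaction, not 2
D: A1 gives 3 transactions, not 2
B: all counts match (2,1,2)

Answer: B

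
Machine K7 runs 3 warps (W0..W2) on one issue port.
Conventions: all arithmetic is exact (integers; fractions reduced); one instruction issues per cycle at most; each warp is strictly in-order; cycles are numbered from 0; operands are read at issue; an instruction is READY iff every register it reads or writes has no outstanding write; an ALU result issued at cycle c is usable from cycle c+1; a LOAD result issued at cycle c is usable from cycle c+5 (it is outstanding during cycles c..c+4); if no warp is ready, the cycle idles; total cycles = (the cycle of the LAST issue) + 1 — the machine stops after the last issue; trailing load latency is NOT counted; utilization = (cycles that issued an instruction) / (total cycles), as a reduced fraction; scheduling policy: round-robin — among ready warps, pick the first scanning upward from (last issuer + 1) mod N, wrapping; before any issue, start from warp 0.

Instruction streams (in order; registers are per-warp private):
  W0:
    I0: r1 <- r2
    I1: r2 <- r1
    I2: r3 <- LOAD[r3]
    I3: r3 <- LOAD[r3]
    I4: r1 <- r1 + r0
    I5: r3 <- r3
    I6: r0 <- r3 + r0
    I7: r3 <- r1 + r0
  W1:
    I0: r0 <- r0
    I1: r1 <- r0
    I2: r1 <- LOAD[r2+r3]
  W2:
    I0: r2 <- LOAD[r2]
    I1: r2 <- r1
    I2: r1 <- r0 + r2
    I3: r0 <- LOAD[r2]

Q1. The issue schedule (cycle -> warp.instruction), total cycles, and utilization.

cycle 0: W0.I0
cycle 1: W1.I0
cycle 2: W2.I0
cycle 3: W0.I1
cycle 4: W1.I1
cycle 5: W0.I2
cycle 6: W1.I2
cycle 7: W2.I1
cycle 8: W2.I2
cycle 9: W2.I3
cycle 10: W0.I3
cycle 11: W0.I4
cycle 12: idle
cycle 13: idle
cycle 14: idle
cycle 15: W0.I5
cycle 16: W0.I6
cycle 17: W0.I7

Answer: 18 cycles, utilization 5/6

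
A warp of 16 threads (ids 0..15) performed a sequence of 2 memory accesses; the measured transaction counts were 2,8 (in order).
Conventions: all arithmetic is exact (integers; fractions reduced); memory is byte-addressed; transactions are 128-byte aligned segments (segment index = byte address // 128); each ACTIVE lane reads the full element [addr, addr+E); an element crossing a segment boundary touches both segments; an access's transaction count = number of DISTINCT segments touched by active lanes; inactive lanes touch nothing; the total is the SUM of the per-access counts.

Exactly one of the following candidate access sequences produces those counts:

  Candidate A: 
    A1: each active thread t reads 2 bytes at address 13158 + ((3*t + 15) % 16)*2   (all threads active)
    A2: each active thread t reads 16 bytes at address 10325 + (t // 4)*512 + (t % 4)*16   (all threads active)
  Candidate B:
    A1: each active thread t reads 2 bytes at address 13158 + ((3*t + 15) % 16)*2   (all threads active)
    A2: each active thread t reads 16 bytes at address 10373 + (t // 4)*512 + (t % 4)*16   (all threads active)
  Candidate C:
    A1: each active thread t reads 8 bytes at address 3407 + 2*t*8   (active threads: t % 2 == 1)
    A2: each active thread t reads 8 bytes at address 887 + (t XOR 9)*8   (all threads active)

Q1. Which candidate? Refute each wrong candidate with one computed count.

B: A2 gives 4 transactions, not 8
C: A1 gives 3 transactions, not 2
A: all counts match (2,8)

Answer: A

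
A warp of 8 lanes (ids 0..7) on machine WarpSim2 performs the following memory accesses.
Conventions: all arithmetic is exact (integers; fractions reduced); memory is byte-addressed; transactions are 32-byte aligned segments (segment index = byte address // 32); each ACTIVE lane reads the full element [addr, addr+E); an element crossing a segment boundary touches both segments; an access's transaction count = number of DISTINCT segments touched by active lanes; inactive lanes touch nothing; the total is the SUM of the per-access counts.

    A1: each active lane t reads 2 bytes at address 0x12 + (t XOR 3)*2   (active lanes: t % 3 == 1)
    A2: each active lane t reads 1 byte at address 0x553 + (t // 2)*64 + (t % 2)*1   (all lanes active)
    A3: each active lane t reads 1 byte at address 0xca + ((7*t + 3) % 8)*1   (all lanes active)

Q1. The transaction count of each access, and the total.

A1: 2 transactions
A2: 4 transactions
A3: 1 transaction

Answer: 2,4,1; total 7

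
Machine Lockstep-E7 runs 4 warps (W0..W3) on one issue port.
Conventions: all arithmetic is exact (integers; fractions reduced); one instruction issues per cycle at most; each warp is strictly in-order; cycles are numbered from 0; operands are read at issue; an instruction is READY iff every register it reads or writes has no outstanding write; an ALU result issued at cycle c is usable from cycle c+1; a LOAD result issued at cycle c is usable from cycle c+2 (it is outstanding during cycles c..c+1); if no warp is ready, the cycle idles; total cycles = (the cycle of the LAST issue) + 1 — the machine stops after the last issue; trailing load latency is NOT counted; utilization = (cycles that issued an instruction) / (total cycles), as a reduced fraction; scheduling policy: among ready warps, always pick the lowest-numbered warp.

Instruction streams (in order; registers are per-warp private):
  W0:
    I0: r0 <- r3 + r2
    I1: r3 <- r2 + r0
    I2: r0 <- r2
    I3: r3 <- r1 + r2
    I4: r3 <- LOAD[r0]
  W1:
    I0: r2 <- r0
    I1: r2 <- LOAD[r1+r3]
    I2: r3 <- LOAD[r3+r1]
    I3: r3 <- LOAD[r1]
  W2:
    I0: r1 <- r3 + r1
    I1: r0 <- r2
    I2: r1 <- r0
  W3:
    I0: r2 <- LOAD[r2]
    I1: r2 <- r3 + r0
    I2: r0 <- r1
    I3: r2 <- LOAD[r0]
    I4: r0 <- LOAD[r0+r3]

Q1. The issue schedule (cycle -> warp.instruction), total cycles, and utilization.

cycle 0: W0.I0
cycle 1: W0.I1
cycle 2: W0.I2
cycle 3: W0.I3
cycle 4: W0.I4
cycle 5: W1.I0
cycle 6: W1.I1
cycle 7: W1.I2
cycle 8: W2.I0
cycle 9: W1.I3
cycle 10: W2.I1
cycle 11: W2.I2
cycle 12: W3.I0
cycle 13: idle
cycle 14: W3.I1
cycle 15: W3.I2
cycle 16: W3.I3
cycle 17: W3.I4

Answer: 18 cycles, utilization 17/18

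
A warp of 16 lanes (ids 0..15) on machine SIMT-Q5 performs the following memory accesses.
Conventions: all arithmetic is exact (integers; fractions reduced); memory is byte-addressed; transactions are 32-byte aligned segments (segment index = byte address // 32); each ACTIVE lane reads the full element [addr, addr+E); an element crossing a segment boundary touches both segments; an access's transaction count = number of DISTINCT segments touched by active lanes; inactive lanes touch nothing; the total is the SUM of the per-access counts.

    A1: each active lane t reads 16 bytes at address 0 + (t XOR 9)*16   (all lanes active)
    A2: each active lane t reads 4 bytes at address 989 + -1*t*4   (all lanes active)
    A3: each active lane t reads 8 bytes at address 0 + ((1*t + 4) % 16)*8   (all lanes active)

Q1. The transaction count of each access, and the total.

A1: 8 transactions
A2: 3 transactions
A3: 4 transactions

Answer: 8,3,4; total 15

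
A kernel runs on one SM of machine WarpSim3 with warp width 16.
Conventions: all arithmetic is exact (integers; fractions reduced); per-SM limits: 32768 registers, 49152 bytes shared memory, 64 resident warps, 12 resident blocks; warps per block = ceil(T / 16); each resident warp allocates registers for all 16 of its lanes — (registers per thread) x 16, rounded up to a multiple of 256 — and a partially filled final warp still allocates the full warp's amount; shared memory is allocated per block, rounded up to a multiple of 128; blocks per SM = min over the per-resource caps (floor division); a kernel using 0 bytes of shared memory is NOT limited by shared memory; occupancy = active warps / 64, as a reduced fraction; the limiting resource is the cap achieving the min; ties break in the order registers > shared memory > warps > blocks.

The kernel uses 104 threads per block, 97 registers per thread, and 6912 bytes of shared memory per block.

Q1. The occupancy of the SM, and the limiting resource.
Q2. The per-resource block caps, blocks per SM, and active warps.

Answer: occupancy 7/32, limited by registers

registers: 2 blocks
shared memory: 7 blocks
warps: 9 blocks
blocks: 12 blocks

Answer: 2 blocks, 14 active warps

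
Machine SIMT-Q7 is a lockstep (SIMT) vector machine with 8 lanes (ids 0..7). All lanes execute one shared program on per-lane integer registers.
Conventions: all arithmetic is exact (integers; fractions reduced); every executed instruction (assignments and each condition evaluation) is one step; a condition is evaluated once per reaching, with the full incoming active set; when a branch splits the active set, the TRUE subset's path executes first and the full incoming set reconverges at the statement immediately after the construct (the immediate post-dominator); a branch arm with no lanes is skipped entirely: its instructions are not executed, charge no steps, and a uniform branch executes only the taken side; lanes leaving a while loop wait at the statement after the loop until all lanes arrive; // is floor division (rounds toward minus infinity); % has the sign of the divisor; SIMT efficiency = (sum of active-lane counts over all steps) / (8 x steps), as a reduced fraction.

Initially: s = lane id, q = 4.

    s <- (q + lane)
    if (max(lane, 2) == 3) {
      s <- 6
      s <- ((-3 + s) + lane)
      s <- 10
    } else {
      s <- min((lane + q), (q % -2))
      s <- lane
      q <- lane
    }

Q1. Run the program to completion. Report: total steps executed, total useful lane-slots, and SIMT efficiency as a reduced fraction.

Answer: 8 steps, 40 useful, 5/8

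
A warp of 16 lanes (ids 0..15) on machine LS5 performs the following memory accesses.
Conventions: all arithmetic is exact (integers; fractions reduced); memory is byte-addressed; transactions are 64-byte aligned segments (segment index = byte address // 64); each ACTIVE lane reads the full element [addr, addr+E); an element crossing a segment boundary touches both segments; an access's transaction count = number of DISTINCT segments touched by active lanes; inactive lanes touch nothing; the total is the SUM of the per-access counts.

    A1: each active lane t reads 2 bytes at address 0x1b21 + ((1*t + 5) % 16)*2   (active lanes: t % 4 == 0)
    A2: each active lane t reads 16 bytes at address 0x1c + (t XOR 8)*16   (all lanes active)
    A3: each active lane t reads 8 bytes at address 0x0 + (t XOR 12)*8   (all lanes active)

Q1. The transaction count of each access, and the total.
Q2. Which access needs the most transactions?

A1: 1 transaction
A2: 5 transactions
A3: 2 transactions

Answer: 1,5,2; total 8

Answer: A2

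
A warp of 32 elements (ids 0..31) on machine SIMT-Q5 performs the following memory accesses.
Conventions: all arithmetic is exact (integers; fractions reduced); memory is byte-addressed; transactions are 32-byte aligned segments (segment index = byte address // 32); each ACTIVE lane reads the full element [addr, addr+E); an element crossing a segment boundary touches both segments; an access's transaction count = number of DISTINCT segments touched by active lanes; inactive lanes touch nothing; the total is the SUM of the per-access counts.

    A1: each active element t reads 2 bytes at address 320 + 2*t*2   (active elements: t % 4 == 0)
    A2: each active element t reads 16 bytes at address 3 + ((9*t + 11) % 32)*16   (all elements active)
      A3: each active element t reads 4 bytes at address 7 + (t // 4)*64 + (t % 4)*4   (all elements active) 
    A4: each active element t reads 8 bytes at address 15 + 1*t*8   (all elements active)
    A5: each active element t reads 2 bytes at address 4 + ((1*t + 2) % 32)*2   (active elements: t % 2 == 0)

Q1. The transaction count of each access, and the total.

A1: 4 transactions
A2: 17 transactions
A3: 8 transactions
A4: 9 transactions
A5: 3 transactions

Answer: 4,17,8,9,3; total 41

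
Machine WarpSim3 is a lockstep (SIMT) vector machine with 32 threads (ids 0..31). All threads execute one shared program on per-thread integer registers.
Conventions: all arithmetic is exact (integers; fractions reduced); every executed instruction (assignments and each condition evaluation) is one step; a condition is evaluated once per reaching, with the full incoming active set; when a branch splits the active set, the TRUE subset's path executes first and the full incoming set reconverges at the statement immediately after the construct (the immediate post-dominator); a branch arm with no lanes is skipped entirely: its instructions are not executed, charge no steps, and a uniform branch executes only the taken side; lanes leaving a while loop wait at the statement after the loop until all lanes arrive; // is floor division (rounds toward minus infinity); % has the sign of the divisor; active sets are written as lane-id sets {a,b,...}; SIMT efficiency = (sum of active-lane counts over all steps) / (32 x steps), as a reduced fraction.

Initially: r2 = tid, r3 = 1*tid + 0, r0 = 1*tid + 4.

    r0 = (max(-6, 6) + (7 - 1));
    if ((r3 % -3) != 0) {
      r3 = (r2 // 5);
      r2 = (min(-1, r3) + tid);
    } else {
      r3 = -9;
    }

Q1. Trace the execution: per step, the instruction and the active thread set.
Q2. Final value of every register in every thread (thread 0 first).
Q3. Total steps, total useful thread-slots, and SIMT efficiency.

step 0: r0 <- (max(-6, 6) + (7 - 1)) {0,1,2,3,4,5,6,7,8,9,10,11,12,13,14,15,16,17,18,19,20,21,22,23,24,25,26,27,28,29,30,31}
step 1: eval ((r3 % -3) != 0)        {0,1,2,3,4,5,6,7,8,9,10,11,12,13,14,15,16,17,18,19,20,21,22,23,24,25,26,27,28,29,30,31}
step 2: r3 <- (r2 // 5)              {1,2,4,5,7,8,10,11,13,14,16,17,19,20,22,23,25,26,28,29,31}
step 3: r2 <- (min(-1, r3) + tid)    {1,2,4,5,7,8,10,11,13,14,16,17,19,20,22,23,25,26,28,29,31}
step 4: r3 <- -9                     {0,3,6,9,12,15,18,21,24,27,30}

Answer: 5 steps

r2: 0,0,1,3,3,4,6,6,7,9,9,10,12,12,13,15,15,16,18,18,19,21,21,22,24,24,25,27,27,28,30,30
r3: -9,0,0,-9,0,1,-9,1,1,-9,2,2,-9,2,2,-9,3,3,-9,3,4,-9,4,4,-9,5,5,-9,5,5,-9,6
r0: 12,12,12,12,12,12,12,12,12,12,12,12,12,12,12,12,12,12,12,12,12,12,12,12,12,12,12,12,12,12,12,12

steps = 5; useful = 117; efficiency = 117/160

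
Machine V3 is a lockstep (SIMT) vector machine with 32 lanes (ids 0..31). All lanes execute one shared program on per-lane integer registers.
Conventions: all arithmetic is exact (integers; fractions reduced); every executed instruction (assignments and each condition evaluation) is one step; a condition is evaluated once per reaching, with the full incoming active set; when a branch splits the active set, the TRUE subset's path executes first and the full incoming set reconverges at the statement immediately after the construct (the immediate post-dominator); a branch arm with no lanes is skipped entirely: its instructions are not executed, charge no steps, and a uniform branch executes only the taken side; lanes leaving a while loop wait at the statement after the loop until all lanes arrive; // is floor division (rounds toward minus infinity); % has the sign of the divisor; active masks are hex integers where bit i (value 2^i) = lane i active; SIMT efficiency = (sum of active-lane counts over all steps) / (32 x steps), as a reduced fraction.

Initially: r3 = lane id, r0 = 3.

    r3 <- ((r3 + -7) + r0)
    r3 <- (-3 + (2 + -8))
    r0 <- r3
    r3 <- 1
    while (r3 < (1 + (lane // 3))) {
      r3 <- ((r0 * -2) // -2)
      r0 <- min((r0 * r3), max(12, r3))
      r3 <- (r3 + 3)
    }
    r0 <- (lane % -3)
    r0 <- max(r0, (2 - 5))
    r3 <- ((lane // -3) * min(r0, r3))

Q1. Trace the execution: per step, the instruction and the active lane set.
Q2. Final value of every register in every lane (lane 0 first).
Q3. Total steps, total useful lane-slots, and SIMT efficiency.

step 0: r3 <- ((r3 + -7) + r0)       0xffffffff
step 1: r3 <- (-3 + (2 + -8))        0xffffffff
step 2: r0 <- r3                     0xffffffff
step 3: r3 <- 1                      0xffffffff
step 4: eval (r3 < (1 + (lane // 3))) 0xffffffff
step 5: r3 <- ((r0 * -2) // -2)      0xfffffff8
step 6: r0 <- min((r0 * r3), max(12, r3)) 0xfffffff8
step 7: r3 <- (r3 + 3)               0xfffffff8
step 8: eval (r3 < (1 + (lane // 3))) 0xfffffff8
step 9: r3 <- ((r0 * -2) // -2)      0xfffffff8
step 10: r0 <- min((r0 * r3), max(12, r3)) 0xfffffff8
step 11: r3 <- (r3 + 3)               0xfffffff8
step 12: eval (r3 < (1 + (lane // 3))) 0xfffffff8
step 13: r0 <- (lane % -3)            0xffffffff
step 14: r0 <- max(r0, (2 - 5))       0xffffffff
step 15: r3 <- ((lane // -3) * min(r0, r3)) 0xffffffff

Answer: 16 steps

r3: 0,2,1,0,4,2,0,6,3,0,8,4,0,10,5,0,12,6,0,14,7,0,16,8,0,18,9,0,20,10,0,22
r0: 0,-2,-1,0,-2,-1,0,-2,-1,0,-2,-1,0,-2,-1,0,-2,-1,0,-2,-1,0,-2,-1,0,-2,-1,0,-2,-1,0,-2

steps = 16; useful = 488; efficiency = 488/512 = 61/64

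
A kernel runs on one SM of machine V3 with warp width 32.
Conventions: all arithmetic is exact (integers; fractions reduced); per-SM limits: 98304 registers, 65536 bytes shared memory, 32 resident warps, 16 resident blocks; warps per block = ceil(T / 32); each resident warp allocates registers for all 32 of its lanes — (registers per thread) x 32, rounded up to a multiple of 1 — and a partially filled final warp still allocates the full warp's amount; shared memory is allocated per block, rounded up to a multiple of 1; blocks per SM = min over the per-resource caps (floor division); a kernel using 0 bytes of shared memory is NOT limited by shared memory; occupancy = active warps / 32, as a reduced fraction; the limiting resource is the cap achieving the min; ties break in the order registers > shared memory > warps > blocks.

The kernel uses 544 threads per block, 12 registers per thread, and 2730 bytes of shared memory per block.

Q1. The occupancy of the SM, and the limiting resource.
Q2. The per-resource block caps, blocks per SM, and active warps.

Answer: occupancy 17/32, limited by warps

registers: 15 blocks
shared memory: 24 blocks
warps: 1 block
blocks: 16 blocks

Answer: 1 block, 17 active warps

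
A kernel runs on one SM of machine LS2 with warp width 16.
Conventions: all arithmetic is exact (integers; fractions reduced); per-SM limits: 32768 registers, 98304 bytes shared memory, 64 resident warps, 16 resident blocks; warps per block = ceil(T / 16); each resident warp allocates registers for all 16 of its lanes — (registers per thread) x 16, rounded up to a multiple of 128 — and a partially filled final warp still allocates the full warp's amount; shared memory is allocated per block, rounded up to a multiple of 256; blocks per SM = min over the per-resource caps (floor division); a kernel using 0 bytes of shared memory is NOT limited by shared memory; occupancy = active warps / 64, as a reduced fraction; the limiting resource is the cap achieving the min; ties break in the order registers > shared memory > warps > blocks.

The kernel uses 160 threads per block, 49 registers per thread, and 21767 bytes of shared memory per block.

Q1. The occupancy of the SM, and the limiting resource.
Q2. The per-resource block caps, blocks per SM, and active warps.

Answer: occupancy 15/32, limited by registers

registers: 3 blocks
shared memory: 4 blocks
warps: 6 blocks
blocks: 16 blocks

Answer: 3 blocks, 30 active warps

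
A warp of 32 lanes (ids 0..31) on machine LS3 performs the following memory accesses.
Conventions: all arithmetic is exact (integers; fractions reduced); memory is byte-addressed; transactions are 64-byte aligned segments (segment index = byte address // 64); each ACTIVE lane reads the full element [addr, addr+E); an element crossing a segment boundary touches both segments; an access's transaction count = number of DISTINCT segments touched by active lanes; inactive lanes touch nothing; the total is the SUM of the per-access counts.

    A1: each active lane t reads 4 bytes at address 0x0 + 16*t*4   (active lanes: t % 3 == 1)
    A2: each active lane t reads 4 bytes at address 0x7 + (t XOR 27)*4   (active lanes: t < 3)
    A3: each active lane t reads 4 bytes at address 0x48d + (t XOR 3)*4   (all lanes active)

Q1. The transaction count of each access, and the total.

A1: 11 transactions
A2: 1 transaction
A3: 3 transactions

Answer: 11,1,3; total 15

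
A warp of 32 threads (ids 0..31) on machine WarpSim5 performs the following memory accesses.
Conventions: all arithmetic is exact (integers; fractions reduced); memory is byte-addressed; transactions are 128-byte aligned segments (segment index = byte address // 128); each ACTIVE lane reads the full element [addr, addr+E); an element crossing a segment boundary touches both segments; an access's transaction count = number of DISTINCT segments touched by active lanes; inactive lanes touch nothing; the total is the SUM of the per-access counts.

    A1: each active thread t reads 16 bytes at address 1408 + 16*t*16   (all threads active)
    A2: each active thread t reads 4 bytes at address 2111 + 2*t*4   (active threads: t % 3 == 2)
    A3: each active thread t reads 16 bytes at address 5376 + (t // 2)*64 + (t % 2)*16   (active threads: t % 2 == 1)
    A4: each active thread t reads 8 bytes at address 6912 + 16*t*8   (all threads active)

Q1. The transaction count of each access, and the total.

A1: 32 transactions
A2: 3 transactions
A3: 8 transactions
A4: 32 transactions

Answer: 32,3,8,32; total 75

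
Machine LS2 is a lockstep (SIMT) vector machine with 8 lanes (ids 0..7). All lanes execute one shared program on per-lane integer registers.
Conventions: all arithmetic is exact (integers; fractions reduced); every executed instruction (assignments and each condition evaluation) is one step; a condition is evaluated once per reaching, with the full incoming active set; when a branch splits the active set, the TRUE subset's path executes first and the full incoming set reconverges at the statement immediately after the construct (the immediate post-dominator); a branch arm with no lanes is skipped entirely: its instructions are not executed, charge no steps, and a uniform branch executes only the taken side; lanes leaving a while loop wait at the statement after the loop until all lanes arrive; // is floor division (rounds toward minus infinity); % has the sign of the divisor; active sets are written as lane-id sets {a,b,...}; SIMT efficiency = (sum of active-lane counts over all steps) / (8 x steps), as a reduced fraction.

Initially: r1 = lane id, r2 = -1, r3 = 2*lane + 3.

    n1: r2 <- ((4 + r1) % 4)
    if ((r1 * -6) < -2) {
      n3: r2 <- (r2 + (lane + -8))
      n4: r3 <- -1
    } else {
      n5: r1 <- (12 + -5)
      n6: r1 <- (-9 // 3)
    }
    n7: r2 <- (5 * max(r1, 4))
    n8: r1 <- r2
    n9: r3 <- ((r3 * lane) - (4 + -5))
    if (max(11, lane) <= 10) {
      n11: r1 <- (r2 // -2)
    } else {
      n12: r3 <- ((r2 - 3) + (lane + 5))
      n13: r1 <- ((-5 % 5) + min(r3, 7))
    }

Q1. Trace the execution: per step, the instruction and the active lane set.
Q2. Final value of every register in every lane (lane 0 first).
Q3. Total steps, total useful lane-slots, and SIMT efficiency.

step 0: r2 <- ((4 + r1) % 4)         {0,1,2,3,4,5,6,7}
step 1: eval ((r1 * -6) < -2)        {0,1,2,3,4,5,6,7}
step 2: r2 <- (r2 + (lane + -8))     {1,2,3,4,5,6,7}
step 3: r3 <- -1                     {1,2,3,4,5,6,7}
step 4: r1 <- (12 + -5)              {0}
step 5: r1 <- (-9 // 3)              {0}
step 6: r2 <- (5 * max(r1, 4))       {0,1,2,3,4,5,6,7}
step 7: r1 <- r2                     {0,1,2,3,4,5,6,7}
step 8: r3 <- ((r3 * lane) - (4 + -5)) {0,1,2,3,4,5,6,7}
step 9: eval (max(11, lane) <= 10)   {0,1,2,3,4,5,6,7}
step 10: r3 <- ((r2 - 3) + (lane + 5)) {0,1,2,3,4,5,6,7}
step 11: r1 <- ((-5 % 5) + min(r3, 7)) {0,1,2,3,4,5,6,7}

Answer: 12 steps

r1: 7,7,7,7,7,7,7,7
r2: 20,20,20,20,20,25,30,35
r3: 22,23,24,25,26,32,38,44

steps = 12; useful = 80; efficiency = 80/96 = 5/6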